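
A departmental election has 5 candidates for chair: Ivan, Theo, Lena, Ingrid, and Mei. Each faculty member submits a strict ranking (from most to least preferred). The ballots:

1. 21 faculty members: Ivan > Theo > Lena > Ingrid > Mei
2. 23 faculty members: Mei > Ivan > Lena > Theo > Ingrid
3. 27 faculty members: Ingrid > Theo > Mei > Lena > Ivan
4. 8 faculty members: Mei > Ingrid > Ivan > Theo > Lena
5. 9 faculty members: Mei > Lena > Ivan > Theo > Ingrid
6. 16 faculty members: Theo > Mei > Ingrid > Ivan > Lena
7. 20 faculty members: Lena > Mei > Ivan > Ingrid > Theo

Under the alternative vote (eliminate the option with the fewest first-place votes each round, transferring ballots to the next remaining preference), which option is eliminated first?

Theo

Round 1: Ivan 21, Theo 16, Lena 20, Ingrid 27, Mei 40. Eliminate Theo.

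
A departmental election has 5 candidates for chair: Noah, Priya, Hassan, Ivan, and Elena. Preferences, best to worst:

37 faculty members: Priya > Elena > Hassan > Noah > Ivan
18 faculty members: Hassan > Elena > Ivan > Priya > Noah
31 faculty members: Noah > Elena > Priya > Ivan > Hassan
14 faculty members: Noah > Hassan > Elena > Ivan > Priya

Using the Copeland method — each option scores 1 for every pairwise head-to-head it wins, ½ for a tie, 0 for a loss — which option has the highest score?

Noah: beats Ivan; loses to Priya, Hassan, and Elena → score 1.
Priya: beats Noah, Hassan, and Ivan; loses to Elena → score 3.
Hassan: beats Noah and Ivan; loses to Priya and Elena → score 2.
Ivan: loses to Noah, Priya, Hassan, and Elena → score 0.
Elena: beats Noah, Priya, Hassan, and Ivan → score 4.
Elena has the best pairwise record.

Elena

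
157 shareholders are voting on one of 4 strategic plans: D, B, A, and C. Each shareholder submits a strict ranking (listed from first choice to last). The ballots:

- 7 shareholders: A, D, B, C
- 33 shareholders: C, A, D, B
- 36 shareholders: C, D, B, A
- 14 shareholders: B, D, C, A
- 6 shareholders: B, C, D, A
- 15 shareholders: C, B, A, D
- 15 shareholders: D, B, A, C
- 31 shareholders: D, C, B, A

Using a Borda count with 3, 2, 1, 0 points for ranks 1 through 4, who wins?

D: 7·2 + 33·1 + 36·2 + 14·2 + 6·1 + 15·0 + 15·3 + 31·3 = 291
B: 7·1 + 33·0 + 36·1 + 14·3 + 6·3 + 15·2 + 15·2 + 31·1 = 194
A: 7·3 + 33·2 + 36·0 + 14·0 + 6·0 + 15·1 + 15·1 + 31·0 = 117
C: 7·0 + 33·3 + 36·3 + 14·1 + 6·2 + 15·3 + 15·0 + 31·2 = 340
C has the highest Borda score (340).

C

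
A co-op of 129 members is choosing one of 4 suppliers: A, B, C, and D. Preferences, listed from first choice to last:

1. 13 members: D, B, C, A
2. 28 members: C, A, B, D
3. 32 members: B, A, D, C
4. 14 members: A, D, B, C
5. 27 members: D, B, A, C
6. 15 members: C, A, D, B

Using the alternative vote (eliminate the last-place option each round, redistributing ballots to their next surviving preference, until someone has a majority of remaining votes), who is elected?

D

Round 1: A 14, B 32, C 43, D 40. Eliminate A.
Round 2: B 32, C 43, D 54. Eliminate B.
Round 3: C 43, D 86. D has a majority.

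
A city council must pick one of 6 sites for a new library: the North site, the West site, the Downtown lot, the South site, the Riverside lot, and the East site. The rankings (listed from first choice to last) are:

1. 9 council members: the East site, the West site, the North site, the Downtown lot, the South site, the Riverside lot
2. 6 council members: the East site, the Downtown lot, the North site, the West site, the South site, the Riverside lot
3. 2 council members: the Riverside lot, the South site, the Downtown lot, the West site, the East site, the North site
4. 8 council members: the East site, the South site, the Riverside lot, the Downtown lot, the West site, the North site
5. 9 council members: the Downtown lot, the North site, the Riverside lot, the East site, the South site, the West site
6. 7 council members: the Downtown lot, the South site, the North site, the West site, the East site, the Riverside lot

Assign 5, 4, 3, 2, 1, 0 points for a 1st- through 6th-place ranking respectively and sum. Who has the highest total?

the North site: 9·3 + 6·3 + 2·0 + 8·0 + 9·4 + 7·3 = 102
the West site: 9·4 + 6·2 + 2·2 + 8·1 + 9·0 + 7·2 = 74
the Downtown lot: 9·2 + 6·4 + 2·3 + 8·2 + 9·5 + 7·5 = 144
the South site: 9·1 + 6·1 + 2·4 + 8·4 + 9·1 + 7·4 = 92
the Riverside lot: 9·0 + 6·0 + 2·5 + 8·3 + 9·3 + 7·0 = 61
the East site: 9·5 + 6·5 + 2·1 + 8·5 + 9·2 + 7·1 = 142
the Downtown lot has the highest Borda score (144).

the Downtown lot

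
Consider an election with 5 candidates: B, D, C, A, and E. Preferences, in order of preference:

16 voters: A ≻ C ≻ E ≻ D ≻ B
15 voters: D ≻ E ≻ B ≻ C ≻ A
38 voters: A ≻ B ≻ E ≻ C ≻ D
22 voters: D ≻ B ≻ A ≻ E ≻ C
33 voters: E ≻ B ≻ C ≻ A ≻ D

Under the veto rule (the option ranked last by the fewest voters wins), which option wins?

E

Last-place votes: B 16, D 71, C 22, A 15, E 0.
E is ranked last by the fewest voters, so E wins.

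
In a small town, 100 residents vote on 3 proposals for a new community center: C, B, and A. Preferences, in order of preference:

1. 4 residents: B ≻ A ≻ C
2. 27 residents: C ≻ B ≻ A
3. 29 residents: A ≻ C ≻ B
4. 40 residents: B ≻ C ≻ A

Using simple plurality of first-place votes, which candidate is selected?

First-place votes: C 27, B 44, A 29.
B has the most first-place votes.

B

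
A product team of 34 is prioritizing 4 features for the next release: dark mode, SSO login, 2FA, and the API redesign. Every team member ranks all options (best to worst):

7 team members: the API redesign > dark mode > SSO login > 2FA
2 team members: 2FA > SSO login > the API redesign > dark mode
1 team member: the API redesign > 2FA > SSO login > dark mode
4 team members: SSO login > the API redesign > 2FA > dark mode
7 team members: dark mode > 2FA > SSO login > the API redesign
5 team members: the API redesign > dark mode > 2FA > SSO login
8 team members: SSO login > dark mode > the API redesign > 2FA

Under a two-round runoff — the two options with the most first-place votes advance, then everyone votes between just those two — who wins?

SSO login

Round 1 first-place votes: dark mode 7, SSO login 12, 2FA 2, the API redesign 13.
the API redesign and SSO login advance.
Runoff: the API redesign is preferred to SSO login by 13 voters; SSO login by 21.
SSO login wins the runoff.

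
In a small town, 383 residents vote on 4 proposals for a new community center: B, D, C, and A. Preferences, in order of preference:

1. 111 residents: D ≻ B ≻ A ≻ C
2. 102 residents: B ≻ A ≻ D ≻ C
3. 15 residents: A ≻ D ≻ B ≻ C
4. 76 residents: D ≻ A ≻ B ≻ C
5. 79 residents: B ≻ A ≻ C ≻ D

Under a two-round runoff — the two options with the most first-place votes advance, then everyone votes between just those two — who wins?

Round 1 first-place votes: B 181, D 187, C 0, A 15.
D and B advance.
Runoff: D is preferred to B by 202 voters; B by 181.
D wins the runoff.

D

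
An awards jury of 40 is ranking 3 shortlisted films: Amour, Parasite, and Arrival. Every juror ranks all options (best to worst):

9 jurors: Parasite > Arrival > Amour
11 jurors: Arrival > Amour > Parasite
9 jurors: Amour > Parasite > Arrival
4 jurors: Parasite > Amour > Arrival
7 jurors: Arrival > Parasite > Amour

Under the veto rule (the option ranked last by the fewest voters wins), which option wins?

Parasite

Last-place votes: Amour 16, Parasite 11, Arrival 13.
Parasite is ranked last by the fewest voters, so Parasite wins.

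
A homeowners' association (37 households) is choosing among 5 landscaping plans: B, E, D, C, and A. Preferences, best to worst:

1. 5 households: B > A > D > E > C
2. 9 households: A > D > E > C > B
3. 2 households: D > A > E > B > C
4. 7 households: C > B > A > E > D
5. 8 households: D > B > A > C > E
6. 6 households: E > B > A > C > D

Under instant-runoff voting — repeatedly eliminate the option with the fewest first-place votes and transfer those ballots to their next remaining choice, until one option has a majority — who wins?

Round 1: B 5, E 6, D 10, C 7, A 9. Eliminate B.
Round 2: E 6, D 10, C 7, A 14. Eliminate E.
Round 3: D 10, C 7, A 20. A has a majority.

A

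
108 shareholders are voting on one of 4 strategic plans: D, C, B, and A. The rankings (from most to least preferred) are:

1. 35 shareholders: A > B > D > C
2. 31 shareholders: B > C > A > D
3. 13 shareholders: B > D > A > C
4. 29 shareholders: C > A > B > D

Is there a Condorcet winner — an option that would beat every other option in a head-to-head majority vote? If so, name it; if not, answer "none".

none

Checking pairwise contests:
C beats D 60–48.
B beats C 79–29.
A beats B 64–44.
C beats A 60–48.
Every option loses at least one head-to-head, so there is no Condorcet winner.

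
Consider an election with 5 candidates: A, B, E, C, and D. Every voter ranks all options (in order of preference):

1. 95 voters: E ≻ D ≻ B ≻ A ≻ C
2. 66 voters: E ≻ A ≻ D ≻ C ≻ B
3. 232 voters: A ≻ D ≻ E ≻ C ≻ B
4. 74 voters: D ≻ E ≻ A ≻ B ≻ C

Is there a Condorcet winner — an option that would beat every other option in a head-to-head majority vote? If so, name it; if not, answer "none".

Checking pairwise contests:
E beats A 235–232.
A beats B 372–95.
D beats E 306–161.
A beats C 467–0.
A beats D 298–169.
Every option loses at least one head-to-head, so there is no Condorcet winner.

none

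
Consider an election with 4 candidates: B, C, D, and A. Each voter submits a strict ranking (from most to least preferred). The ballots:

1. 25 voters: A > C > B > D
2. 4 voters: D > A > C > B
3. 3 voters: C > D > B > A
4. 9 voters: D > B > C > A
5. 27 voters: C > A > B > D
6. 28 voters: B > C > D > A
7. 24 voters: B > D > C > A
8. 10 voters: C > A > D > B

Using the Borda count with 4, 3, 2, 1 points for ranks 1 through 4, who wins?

C

B: 25·2 + 4·1 + 3·2 + 9·3 + 27·2 + 28·4 + 24·4 + 10·1 = 359
C: 25·3 + 4·2 + 3·4 + 9·2 + 27·4 + 28·3 + 24·2 + 10·4 = 393
D: 25·1 + 4·4 + 3·3 + 9·4 + 27·1 + 28·2 + 24·3 + 10·2 = 261
A: 25·4 + 4·3 + 3·1 + 9·1 + 27·3 + 28·1 + 24·1 + 10·3 = 287
C has the highest Borda score (393).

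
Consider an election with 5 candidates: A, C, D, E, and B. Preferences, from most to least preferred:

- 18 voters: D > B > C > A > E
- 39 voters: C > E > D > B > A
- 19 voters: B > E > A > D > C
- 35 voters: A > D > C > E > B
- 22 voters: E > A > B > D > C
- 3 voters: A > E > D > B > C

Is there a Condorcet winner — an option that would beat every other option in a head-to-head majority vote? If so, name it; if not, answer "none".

Checking pairwise contests:
E beats A 80–56.
A beats C 79–57.
A beats D 79–57.
C beats E 92–44.
C beats B 74–62.
Every option loses at least one head-to-head, so there is no Condorcet winner.

none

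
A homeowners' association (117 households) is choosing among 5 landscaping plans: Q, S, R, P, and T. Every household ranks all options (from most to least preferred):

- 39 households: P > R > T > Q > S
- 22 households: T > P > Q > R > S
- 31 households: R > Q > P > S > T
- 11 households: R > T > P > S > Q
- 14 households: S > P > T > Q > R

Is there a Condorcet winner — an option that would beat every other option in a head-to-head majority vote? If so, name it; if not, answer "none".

P vs Q: 86–31 for P.
P vs S: 103–14 for P.
P vs R: 75–42 for P.
P vs T: 84–33 for P.
P beats every other option head-to-head.

P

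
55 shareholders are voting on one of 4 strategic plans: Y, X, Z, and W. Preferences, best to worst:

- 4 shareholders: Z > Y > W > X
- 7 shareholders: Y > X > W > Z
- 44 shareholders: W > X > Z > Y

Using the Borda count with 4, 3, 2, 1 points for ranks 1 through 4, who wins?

Y: 4·3 + 7·4 + 44·1 = 84
X: 4·1 + 7·3 + 44·3 = 157
Z: 4·4 + 7·1 + 44·2 = 111
W: 4·2 + 7·2 + 44·4 = 198
W has the highest Borda score (198).

W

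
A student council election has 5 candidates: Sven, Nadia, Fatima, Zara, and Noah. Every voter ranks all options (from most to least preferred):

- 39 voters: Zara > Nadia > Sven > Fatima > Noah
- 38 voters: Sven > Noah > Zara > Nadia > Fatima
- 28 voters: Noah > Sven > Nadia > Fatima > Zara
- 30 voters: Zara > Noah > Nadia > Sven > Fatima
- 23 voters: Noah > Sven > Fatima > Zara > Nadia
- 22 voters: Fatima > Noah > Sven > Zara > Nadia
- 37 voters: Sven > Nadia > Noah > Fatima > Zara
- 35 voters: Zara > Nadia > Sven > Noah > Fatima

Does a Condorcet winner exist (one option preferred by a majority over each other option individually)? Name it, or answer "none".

Sven

Sven vs Nadia: 148–104 for Sven.
Sven vs Fatima: 230–22 for Sven.
Sven vs Zara: 148–104 for Sven.
Sven vs Noah: 149–103 for Sven.
Sven beats every other option head-to-head.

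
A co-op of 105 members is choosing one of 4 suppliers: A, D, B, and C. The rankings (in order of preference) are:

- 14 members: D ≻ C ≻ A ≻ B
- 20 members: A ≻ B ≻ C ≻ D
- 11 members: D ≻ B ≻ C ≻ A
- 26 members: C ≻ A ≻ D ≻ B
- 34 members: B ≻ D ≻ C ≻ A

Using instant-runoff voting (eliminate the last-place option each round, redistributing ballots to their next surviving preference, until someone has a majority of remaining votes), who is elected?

Round 1: A 20, D 25, B 34, C 26. Eliminate A.
Round 2: D 25, B 54, C 26. B has a majority.

B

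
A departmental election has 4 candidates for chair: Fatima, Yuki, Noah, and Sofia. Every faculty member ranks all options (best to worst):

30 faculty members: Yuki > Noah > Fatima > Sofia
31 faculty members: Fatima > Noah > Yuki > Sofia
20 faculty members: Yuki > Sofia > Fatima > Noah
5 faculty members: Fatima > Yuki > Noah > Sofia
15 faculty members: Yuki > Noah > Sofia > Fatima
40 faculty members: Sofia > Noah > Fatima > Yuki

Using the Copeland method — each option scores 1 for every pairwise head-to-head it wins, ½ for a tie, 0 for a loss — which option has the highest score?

Fatima: beats Yuki; loses to Noah and Sofia → score 1.
Yuki: beats Sofia; loses to Fatima and Noah → score 1.
Noah: beats Fatima, Yuki, and Sofia → score 3.
Sofia: beats Fatima; loses to Yuki and Noah → score 1.
Noah has the best pairwise record.

Noah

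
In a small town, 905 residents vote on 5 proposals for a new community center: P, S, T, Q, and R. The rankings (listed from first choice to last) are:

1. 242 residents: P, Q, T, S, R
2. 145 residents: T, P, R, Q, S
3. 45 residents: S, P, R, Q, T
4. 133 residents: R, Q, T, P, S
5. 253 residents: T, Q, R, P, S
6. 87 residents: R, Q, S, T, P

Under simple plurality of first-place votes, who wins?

T

First-place votes: P 242, S 45, T 398, Q 0, R 220.
T has the most first-place votes.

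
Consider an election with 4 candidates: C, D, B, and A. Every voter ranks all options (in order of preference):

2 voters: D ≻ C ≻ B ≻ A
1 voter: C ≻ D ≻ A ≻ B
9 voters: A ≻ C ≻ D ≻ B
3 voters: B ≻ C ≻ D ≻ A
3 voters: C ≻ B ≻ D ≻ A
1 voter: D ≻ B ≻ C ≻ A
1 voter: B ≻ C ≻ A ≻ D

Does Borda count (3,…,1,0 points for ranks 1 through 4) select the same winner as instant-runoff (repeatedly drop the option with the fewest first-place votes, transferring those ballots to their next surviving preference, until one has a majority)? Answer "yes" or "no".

Borda — scores: C 43, D 26, B 22, A 29. Winner: C.
Instant-runoff — R1 C 4, D 3, B 4, A 9 (D out); R2 C 6, B 5, A 9 (B out); R3 C 11, A 9 (C winner). Winner: C.
The two methods agree.

yes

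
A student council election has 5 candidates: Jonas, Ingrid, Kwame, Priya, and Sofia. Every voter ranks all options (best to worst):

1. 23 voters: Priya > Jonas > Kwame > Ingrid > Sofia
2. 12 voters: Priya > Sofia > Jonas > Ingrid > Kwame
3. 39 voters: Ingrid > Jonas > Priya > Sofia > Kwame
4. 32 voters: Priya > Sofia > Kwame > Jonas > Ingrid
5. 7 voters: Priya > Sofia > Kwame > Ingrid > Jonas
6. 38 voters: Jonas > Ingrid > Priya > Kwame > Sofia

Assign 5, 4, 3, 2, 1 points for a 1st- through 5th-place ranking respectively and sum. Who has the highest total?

Priya

Jonas: 23·4 + 12·3 + 39·4 + 32·2 + 7·1 + 38·5 = 545
Ingrid: 23·2 + 12·2 + 39·5 + 32·1 + 7·2 + 38·4 = 463
Kwame: 23·3 + 12·1 + 39·1 + 32·3 + 7·3 + 38·2 = 313
Priya: 23·5 + 12·5 + 39·3 + 32·5 + 7·5 + 38·3 = 601
Sofia: 23·1 + 12·4 + 39·2 + 32·4 + 7·4 + 38·1 = 343
Priya has the highest Borda score (601).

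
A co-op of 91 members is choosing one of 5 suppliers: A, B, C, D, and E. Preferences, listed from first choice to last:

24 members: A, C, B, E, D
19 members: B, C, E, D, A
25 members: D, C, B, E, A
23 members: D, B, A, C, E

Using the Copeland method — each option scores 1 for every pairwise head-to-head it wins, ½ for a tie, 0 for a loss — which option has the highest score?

D

A: beats C and E; loses to B and D → score 2.
B: beats A and E; loses to C and D → score 2.
C: beats B and E; loses to A and D → score 2.
D: beats A, B, C, and E → score 4.
E: loses to A, B, C, and D → score 0.
D has the best pairwise record.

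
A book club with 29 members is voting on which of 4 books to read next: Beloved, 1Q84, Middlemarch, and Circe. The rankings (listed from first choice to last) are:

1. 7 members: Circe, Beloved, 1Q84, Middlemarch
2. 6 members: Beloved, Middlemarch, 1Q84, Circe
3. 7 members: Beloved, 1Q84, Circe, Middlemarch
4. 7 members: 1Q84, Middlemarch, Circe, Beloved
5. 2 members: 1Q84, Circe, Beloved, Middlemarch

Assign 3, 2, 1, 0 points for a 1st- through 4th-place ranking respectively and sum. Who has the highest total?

Beloved: 7·2 + 6·3 + 7·3 + 7·0 + 2·1 = 55
1Q84: 7·1 + 6·1 + 7·2 + 7·3 + 2·3 = 54
Middlemarch: 7·0 + 6·2 + 7·0 + 7·2 + 2·0 = 26
Circe: 7·3 + 6·0 + 7·1 + 7·1 + 2·2 = 39
Beloved has the highest Borda score (55).

Beloved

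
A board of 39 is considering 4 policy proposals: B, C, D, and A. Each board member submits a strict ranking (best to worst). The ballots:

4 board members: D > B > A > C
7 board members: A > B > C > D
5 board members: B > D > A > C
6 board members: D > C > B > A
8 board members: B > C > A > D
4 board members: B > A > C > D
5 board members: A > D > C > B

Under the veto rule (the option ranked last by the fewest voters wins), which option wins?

Last-place votes: B 5, C 9, D 19, A 6.
B is ranked last by the fewest voters, so B wins.

B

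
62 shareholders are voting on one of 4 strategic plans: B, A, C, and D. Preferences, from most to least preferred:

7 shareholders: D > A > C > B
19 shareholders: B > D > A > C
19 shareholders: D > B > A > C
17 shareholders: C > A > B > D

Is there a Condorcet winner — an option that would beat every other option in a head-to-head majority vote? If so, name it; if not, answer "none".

B vs A: 38–24 for B.
B vs C: 38–24 for B.
B vs D: 36–26 for B.
B beats every other option head-to-head.

B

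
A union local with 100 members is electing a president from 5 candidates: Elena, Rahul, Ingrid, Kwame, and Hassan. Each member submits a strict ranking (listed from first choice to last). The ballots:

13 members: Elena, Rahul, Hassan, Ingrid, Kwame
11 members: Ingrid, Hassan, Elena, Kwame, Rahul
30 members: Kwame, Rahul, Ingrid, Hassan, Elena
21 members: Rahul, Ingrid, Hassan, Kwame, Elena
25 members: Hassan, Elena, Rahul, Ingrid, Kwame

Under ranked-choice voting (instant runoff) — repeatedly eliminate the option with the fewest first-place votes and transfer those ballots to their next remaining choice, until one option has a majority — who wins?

Rahul

Round 1: Elena 13, Rahul 21, Ingrid 11, Kwame 30, Hassan 25. Eliminate Ingrid.
Round 2: Elena 13, Rahul 21, Kwame 30, Hassan 36. Eliminate Elena.
Round 3: Rahul 34, Kwame 30, Hassan 36. Eliminate Kwame.
Round 4: Rahul 64, Hassan 36. Rahul has a majority.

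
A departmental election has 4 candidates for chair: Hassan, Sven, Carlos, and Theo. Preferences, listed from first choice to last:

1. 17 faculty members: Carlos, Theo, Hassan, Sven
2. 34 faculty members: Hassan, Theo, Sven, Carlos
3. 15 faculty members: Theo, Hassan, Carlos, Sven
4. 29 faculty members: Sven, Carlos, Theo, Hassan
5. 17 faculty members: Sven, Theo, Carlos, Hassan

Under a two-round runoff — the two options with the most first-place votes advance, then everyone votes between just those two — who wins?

Round 1 first-place votes: Hassan 34, Sven 46, Carlos 17, Theo 15.
Sven and Hassan advance.
Runoff: Sven is preferred to Hassan by 46 voters; Hassan by 66.
Hassan wins the runoff.

Hassan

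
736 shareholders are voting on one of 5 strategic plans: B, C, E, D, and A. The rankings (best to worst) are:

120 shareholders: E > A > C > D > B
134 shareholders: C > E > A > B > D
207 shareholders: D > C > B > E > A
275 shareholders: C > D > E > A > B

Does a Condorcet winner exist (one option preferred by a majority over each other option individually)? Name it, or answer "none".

C vs B: 736–0 for C.
C vs E: 616–120 for C.
C vs D: 529–207 for C.
C vs A: 616–120 for C.
C beats every other option head-to-head.

C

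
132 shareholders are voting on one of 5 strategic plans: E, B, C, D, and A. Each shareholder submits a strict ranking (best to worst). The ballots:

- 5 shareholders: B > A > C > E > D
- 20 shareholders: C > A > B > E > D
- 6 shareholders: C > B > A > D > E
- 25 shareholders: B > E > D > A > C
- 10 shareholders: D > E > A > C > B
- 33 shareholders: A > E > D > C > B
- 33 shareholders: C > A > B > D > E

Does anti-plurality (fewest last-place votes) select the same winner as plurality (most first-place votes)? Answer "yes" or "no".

Anti-plurality — last-place votes: E 39, B 43, C 25, D 25, A 0. Winner: A.
Plurality — first-place votes: E 0, B 30, C 59, D 10, A 33. Winner: C.
The two methods disagree.

no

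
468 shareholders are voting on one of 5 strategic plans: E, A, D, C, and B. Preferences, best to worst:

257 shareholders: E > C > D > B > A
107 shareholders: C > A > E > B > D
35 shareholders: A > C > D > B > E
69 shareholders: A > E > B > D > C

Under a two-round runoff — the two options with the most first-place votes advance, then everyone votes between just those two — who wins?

E

Round 1 first-place votes: E 257, A 104, D 0, C 107, B 0.
E and C advance.
Runoff: E is preferred to C by 326 voters; C by 142.
E wins the runoff.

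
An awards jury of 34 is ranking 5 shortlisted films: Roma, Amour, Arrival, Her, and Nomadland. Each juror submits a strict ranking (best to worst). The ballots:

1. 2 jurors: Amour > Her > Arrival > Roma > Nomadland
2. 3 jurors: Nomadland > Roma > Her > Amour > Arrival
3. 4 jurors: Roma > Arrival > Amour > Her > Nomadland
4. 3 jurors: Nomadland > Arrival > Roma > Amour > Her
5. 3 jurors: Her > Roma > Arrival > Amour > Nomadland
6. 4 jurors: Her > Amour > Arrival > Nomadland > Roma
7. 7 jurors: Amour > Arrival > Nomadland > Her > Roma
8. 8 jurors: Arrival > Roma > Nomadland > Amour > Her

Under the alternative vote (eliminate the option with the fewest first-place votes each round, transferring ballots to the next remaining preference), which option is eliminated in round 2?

Round 1: Roma 4, Amour 9, Arrival 8, Her 7, Nomadland 6. Eliminate Roma.
Round 2: Amour 9, Arrival 12, Her 7, Nomadland 6. Eliminate Nomadland.

Nomadland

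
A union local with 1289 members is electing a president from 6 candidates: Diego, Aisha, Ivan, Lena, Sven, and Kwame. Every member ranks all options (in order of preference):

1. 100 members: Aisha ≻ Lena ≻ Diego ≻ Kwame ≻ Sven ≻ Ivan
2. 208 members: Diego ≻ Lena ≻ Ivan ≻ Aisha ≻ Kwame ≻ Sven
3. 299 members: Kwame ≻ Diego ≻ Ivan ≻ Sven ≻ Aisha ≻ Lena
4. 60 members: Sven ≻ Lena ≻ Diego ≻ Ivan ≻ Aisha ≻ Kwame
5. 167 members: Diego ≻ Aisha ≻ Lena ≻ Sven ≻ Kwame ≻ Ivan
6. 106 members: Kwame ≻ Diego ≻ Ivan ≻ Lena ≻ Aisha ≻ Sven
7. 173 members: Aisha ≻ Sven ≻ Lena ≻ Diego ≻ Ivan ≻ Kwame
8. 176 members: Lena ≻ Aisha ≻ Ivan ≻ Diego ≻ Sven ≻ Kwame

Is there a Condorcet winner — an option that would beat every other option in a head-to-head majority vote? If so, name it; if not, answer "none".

Diego vs Aisha: 840–449 for Diego.
Diego vs Ivan: 1113–176 for Diego.
Diego vs Lena: 780–509 for Diego.
Diego vs Sven: 1056–233 for Diego.
Diego vs Kwame: 884–405 for Diego.
Diego beats every other option head-to-head.

Diego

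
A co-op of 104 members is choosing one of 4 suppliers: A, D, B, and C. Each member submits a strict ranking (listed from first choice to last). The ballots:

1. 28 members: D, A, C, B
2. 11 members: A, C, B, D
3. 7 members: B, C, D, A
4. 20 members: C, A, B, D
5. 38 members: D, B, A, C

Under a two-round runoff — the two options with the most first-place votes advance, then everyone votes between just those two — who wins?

D

Round 1 first-place votes: A 11, D 66, B 7, C 20.
D and C advance.
Runoff: D is preferred to C by 66 voters; C by 38.
D wins the runoff.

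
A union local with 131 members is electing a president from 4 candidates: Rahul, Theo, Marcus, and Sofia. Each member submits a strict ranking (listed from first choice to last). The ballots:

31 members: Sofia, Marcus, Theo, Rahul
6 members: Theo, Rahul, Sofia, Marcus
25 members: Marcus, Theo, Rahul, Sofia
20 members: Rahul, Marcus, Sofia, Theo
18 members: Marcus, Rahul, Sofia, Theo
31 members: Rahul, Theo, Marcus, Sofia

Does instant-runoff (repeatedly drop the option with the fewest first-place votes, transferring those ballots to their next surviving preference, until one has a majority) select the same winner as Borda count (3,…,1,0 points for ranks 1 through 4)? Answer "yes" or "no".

Instant-runoff — R1 Rahul 51, Theo 6, Marcus 43, Sofia 31 (Theo out); R2 Rahul 57, Marcus 43, Sofia 31 (Sofia out); R3 Rahul 57, Marcus 74 (Marcus winner). Winner: Marcus.
Borda — scores: Rahul 226, Theo 161, Marcus 262, Sofia 137. Winner: Marcus.
The two methods agree.

yes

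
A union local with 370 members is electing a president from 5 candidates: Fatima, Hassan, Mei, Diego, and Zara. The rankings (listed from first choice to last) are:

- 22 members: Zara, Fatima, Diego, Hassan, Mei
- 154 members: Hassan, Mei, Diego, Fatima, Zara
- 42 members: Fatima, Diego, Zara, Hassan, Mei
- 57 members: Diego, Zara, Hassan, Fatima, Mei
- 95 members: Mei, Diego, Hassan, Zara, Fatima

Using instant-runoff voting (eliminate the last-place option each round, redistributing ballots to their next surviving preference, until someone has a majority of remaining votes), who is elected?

Round 1: Fatima 42, Hassan 154, Mei 95, Diego 57, Zara 22. Eliminate Zara.
Round 2: Fatima 64, Hassan 154, Mei 95, Diego 57. Eliminate Diego.
Round 3: Fatima 64, Hassan 211, Mei 95. Hassan has a majority.

Hassan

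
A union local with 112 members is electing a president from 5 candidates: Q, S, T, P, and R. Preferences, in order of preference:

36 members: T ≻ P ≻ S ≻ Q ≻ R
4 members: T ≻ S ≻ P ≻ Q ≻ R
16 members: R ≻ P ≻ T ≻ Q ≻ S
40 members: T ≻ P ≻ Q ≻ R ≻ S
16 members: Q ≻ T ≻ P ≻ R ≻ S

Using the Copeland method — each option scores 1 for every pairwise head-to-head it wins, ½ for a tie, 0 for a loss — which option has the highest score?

T

Q: beats S and R; loses to T and P → score 2.
S: loses to Q, T, P, and R → score 0.
T: beats Q, S, P, and R → score 4.
P: beats Q, S, and R; loses to T → score 3.
R: beats S; loses to Q, T, and P → score 1.
T has the best pairwise record.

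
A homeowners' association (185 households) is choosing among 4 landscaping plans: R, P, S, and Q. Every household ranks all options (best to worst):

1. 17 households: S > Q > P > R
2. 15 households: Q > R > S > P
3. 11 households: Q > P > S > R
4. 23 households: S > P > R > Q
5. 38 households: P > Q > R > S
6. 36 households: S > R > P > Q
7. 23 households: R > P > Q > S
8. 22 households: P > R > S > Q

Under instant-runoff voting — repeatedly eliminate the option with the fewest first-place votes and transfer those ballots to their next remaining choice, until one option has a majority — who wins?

Round 1: R 23, P 60, S 76, Q 26. Eliminate R.
Round 2: P 83, S 76, Q 26. Eliminate Q.
Round 3: P 94, S 91. P has a majority.

P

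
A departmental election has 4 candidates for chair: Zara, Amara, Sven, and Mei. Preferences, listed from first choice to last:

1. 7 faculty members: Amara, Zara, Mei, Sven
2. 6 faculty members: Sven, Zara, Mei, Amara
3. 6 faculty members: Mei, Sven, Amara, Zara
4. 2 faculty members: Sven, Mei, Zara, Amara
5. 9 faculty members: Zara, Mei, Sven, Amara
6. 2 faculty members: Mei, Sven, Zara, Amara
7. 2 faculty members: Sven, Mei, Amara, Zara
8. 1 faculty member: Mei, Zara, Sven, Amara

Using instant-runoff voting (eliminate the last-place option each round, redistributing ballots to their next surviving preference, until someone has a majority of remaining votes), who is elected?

Round 1: Zara 9, Amara 7, Sven 10, Mei 9. Eliminate Amara.
Round 2: Zara 16, Sven 10, Mei 9. Eliminate Mei.
Round 3: Zara 17, Sven 18. Sven has a majority.

Sven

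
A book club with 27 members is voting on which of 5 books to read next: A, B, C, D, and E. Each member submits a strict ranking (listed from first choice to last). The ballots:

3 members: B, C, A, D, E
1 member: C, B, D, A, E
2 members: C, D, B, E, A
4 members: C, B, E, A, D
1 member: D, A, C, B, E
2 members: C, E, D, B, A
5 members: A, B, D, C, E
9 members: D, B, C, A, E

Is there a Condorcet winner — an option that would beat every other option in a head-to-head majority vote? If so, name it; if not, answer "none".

D vs A: 15–12 for D.
D vs B: 14–13 for D.
D vs C: 15–12 for D.
D vs E: 21–6 for D.
D beats every other option head-to-head.

D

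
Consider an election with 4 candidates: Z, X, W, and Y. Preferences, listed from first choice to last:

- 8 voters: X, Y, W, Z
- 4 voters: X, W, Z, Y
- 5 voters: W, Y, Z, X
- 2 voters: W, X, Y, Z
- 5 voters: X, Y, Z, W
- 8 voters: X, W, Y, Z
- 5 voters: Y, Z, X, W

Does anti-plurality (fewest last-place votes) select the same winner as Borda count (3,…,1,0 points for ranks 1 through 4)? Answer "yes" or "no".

Anti-plurality — last-place votes: Z 18, X 5, W 10, Y 4. Winner: Y.
Borda — scores: Z 24, X 84, W 53, Y 61. Winner: X.
The two methods disagree.

no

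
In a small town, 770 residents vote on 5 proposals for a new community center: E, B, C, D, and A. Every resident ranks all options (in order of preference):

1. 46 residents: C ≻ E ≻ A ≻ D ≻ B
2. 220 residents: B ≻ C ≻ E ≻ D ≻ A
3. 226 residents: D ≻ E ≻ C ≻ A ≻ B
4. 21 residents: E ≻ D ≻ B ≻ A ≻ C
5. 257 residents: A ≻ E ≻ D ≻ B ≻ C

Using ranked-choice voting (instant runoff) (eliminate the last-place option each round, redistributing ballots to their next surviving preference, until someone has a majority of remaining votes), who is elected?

Round 1: E 21, B 220, C 46, D 226, A 257. Eliminate E.
Round 2: B 220, C 46, D 247, A 257. Eliminate C.
Round 3: B 220, D 247, A 303. Eliminate B.
Round 4: D 467, A 303. D has a majority.

D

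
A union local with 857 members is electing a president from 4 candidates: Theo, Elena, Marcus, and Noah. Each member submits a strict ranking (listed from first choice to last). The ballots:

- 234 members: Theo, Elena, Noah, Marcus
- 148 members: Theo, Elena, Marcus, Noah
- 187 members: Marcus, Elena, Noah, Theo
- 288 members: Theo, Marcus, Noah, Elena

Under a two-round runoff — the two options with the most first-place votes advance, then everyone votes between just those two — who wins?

Round 1 first-place votes: Theo 670, Elena 0, Marcus 187, Noah 0.
Theo and Marcus advance.
Runoff: Theo is preferred to Marcus by 670 voters; Marcus by 187.
Theo wins the runoff.

Theo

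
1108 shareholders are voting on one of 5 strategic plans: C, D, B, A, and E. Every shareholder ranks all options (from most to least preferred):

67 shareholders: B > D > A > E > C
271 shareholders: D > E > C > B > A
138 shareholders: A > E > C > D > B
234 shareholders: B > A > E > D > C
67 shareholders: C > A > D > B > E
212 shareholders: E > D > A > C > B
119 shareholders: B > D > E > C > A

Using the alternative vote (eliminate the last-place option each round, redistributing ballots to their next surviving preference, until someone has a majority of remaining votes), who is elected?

E

Round 1: C 67, D 271, B 420, A 138, E 212. Eliminate C.
Round 2: D 271, B 420, A 205, E 212. Eliminate A.
Round 3: D 338, B 420, E 350. Eliminate D.
Round 4: B 487, E 621. E has a majority.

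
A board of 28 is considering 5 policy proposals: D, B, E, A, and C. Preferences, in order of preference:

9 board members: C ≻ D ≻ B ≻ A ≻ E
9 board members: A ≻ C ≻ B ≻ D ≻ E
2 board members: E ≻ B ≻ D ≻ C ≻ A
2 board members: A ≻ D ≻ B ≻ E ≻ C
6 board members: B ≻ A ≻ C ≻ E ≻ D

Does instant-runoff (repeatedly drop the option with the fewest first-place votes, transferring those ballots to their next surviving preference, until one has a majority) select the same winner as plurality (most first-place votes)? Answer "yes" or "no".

yes

Instant-runoff — R1 D 0, B 6, E 2, A 11, C 9 (D out); R2 B 6, E 2, A 11, C 9 (E out); R3 B 8, A 11, C 9 (B out); R4 A 17, C 11 (A winner). Winner: A.
Plurality — first-place votes: D 0, B 6, E 2, A 11, C 9. Winner: A.
The two methods agree.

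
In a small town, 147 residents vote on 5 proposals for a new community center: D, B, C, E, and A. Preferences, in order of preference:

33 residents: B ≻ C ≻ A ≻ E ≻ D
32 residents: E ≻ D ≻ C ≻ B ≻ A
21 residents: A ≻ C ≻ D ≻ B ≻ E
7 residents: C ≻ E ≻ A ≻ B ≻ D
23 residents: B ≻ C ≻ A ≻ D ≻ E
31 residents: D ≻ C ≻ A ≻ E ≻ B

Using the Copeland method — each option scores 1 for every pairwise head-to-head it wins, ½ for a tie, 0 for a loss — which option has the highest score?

C

D: beats B and E; loses to C and A → score 2.
B: beats E and A; loses to D and C → score 2.
C: beats D, B, E, and A → score 4.
E: loses to D, B, C, and A → score 0.
A: beats D and E; loses to B and C → score 2.
C has the best pairwise record.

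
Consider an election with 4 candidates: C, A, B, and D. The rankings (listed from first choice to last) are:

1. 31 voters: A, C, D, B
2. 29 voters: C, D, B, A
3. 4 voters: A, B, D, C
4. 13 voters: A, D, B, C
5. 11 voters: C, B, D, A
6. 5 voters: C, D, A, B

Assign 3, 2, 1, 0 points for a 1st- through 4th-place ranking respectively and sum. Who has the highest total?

C: 31·2 + 29·3 + 4·0 + 13·0 + 11·3 + 5·3 = 197
A: 31·3 + 29·0 + 4·3 + 13·3 + 11·0 + 5·1 = 149
B: 31·0 + 29·1 + 4·2 + 13·1 + 11·2 + 5·0 = 72
D: 31·1 + 29·2 + 4·1 + 13·2 + 11·1 + 5·2 = 140
C has the highest Borda score (197).

C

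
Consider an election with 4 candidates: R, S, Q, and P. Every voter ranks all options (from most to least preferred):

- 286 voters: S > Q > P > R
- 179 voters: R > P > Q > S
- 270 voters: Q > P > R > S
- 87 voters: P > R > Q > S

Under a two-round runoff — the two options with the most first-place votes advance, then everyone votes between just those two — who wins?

Q

Round 1 first-place votes: R 179, S 286, Q 270, P 87.
S and Q advance.
Runoff: S is preferred to Q by 286 voters; Q by 536.
Q wins the runoff.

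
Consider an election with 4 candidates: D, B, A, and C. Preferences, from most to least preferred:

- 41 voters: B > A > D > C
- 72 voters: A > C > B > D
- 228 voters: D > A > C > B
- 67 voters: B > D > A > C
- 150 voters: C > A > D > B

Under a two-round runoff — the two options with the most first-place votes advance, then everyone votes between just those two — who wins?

D

Round 1 first-place votes: D 228, B 108, A 72, C 150.
D and C advance.
Runoff: D is preferred to C by 336 voters; C by 222.
D wins the runoff.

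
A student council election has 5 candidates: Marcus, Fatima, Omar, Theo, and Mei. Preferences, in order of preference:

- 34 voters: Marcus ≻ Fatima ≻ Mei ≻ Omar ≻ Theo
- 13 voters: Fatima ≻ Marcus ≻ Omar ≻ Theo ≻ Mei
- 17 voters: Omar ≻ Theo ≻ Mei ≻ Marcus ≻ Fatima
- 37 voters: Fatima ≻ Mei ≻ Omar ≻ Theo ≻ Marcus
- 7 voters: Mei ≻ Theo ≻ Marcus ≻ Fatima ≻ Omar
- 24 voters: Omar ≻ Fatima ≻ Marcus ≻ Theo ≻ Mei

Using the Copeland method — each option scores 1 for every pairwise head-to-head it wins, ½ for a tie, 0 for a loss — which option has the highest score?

Marcus: beats Theo and Mei; loses to Fatima and Omar → score 2.
Fatima: beats Marcus, Omar, Theo, and Mei → score 4.
Omar: beats Marcus and Theo; loses to Fatima and Mei → score 2.
Theo: loses to Marcus, Fatima, Omar, and Mei → score 0.
Mei: beats Omar and Theo; loses to Marcus and Fatima → score 2.
Fatima has the best pairwise record.

Fatima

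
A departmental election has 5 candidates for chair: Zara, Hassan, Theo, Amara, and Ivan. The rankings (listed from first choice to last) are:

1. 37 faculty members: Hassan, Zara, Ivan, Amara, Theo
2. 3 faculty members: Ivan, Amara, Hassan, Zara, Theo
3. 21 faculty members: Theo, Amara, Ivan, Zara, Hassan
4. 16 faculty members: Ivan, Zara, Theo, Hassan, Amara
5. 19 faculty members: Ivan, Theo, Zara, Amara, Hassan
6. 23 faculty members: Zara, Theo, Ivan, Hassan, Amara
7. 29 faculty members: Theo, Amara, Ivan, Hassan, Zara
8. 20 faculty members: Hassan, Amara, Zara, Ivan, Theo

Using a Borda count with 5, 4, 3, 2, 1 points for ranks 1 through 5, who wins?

Zara: 37·4 + 3·2 + 21·2 + 16·4 + 19·3 + 23·5 + 29·1 + 20·3 = 521
Hassan: 37·5 + 3·3 + 21·1 + 16·2 + 19·1 + 23·2 + 29·2 + 20·5 = 470
Theo: 37·1 + 3·1 + 21·5 + 16·3 + 19·4 + 23·4 + 29·5 + 20·1 = 526
Amara: 37·2 + 3·4 + 21·4 + 16·1 + 19·2 + 23·1 + 29·4 + 20·4 = 443
Ivan: 37·3 + 3·5 + 21·3 + 16·5 + 19·5 + 23·3 + 29·3 + 20·2 = 560
Ivan has the highest Borda score (560).

Ivan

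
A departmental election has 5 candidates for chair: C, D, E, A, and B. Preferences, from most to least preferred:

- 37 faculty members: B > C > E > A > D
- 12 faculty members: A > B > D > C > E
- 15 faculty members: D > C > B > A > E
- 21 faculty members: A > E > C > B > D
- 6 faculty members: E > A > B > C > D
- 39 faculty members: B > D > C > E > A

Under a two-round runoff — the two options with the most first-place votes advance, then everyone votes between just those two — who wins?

B

Round 1 first-place votes: C 0, D 15, E 6, A 33, B 76.
B and A advance.
Runoff: B is preferred to A by 91 voters; A by 39.
B wins the runoff.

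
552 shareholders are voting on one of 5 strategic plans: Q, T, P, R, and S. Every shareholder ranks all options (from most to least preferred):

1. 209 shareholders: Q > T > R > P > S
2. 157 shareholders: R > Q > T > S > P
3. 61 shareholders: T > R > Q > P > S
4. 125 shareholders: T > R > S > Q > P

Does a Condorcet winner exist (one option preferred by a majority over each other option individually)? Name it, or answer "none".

none

Checking pairwise contests:
R beats Q 343–209.
Q beats T 366–186.
Q beats P 552–0.
T beats R 395–157.
Q beats S 427–125.
Every option loses at least one head-to-head, so there is no Condorcet winner.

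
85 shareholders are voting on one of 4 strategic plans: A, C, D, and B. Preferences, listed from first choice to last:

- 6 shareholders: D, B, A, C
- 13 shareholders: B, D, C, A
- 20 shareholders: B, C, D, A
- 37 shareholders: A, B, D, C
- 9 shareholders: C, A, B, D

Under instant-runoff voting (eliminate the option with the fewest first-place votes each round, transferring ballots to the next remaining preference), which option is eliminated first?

Round 1: A 37, C 9, D 6, B 33. Eliminate D.

D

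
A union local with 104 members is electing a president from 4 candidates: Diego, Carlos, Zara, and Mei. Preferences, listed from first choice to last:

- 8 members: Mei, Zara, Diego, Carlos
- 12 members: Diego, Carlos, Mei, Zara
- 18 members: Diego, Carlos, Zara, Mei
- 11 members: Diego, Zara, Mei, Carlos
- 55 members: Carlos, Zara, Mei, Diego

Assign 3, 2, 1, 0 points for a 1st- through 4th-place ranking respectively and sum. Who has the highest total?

Carlos

Diego: 8·1 + 12·3 + 18·3 + 11·3 + 55·0 = 131
Carlos: 8·0 + 12·2 + 18·2 + 11·0 + 55·3 = 225
Zara: 8·2 + 12·0 + 18·1 + 11·2 + 55·2 = 166
Mei: 8·3 + 12·1 + 18·0 + 11·1 + 55·1 = 102
Carlos has the highest Borda score (225).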